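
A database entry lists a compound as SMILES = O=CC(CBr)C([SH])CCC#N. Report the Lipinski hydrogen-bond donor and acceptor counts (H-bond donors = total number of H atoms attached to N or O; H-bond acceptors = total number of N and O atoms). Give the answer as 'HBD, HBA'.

0, 2

Donors: find every N or O and count the H atoms it carries.
  atom 1 (O): bond orders sum to 2 → 0 H
  atom 11 (N): bond orders sum to 3 → 0 H
Lipinski HBD = 0.
Acceptors: N atoms = 1, O atoms = 1 → HBA = 2.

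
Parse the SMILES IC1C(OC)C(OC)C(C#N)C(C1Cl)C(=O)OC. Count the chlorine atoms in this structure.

Scan the SMILES for Cl atoms (remember two-letter symbols like Cl and Br are single atoms).
Chlorine count: 1.

1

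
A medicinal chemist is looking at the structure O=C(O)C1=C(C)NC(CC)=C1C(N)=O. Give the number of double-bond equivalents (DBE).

5

Degree of unsaturation = (number of rings) + (number of π bonds).
Ring closures in the SMILES: 1.
π bonds: 4 double bonds (each 1 DoU) → 4 DoU from unsaturation.
Total DoU = 1 + 4 = 5.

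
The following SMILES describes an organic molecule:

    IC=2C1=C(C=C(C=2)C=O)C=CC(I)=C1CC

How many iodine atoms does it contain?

Scan the SMILES for I atoms (remember two-letter symbols like Cl and Br are single atoms).
Iodine count: 2.

2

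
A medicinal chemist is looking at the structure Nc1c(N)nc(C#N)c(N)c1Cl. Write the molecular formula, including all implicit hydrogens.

Walk through each heavy atom and fill implicit hydrogens from standard valence (C 4, N 3, O 2, S 2, halogen 1); for lowercase aromatic atoms, an aromatic c carries 1 H when it has two neighbours and 0 H with three, and aromatic n carries 0 H:
  atom 1: N, bond orders sum to 1 (valence 3) → 2 H
  atom 2: aromatic c, 3 neighbours → 0 H
  atom 3: aromatic c, 3 neighbours → 0 H
  atom 4: N, bond orders sum to 1 (valence 3) → 2 H
  atom 5: aromatic n, 2 neighbours → 0 H
  atom 6: aromatic c, 3 neighbours → 0 H
  atom 7: C, bond orders sum to 4 (valence 4) → 0 H
  atom 8: N, bond orders sum to 3 (valence 3) → 0 H
  atom 9: aromatic c, 3 neighbours → 0 H
  atom 10: N, bond orders sum to 1 (valence 3) → 2 H
  atom 11: aromatic c, 3 neighbours → 0 H
  atom 12: Cl (halogen, monovalent) → 0 H
Totals → C:6, H:6, Cl:1, N:5.
In Hill order: C6H6ClN5.

C6H6ClN5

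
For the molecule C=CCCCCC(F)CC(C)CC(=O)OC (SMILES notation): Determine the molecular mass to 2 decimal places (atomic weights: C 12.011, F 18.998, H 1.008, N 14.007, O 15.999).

First, the molecular formula is C13H23FO2 (counting implicit H from valence).
  C: 13 × 12.011 = 156.143
  F: 1 × 18.998 = 18.998
  H: 23 × 1.008 = 23.184
  O: 2 × 15.999 = 31.998
Sum: 13×12.011 + 1×18.998 + 23×1.008 + 2×15.999 = 230.323 → 230.32 g/mol.

230.32 g/mol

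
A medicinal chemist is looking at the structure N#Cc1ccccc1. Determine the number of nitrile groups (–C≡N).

1

The nitrile motif appears at heavy-atom position 2 in the SMILES.
Nitrile count: 1.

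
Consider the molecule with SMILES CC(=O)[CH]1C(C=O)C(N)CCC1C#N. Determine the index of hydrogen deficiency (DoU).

Molecular formula: C10H14N2O2.
DoU = (2C + 2 + N − H − X) / 2, where X is the halogen count and O/S are ignored.
    = (2·10 + 2 + 2 − 14 − 0) / 2 = 10 / 2 = 5.

5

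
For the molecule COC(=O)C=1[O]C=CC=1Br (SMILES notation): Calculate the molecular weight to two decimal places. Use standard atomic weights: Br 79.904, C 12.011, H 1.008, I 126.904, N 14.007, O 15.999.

205.01 g/mol

First, the molecular formula is C6H5BrO3 (counting implicit H from valence).
  Br: 1 × 79.904 = 79.904
  C: 6 × 12.011 = 72.066
  H: 5 × 1.008 = 5.040
  O: 3 × 15.999 = 47.997
Sum: 1×79.904 + 6×12.011 + 5×1.008 + 3×15.999 = 205.007 → 205.01 g/mol.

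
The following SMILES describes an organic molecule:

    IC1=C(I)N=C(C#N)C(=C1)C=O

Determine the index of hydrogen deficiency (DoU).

Molecular formula: C7H2I2N2O.
DoU = (2C + 2 + N − H − X) / 2, where X is the halogen count and O/S are ignored.
    = (2·7 + 2 + 2 − 2 − 2) / 2 = 14 / 2 = 7.

7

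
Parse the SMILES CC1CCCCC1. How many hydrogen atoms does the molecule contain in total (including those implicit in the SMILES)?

14

Walk through each heavy atom and fill implicit hydrogens from standard valence (C 4, N 3, O 2, S 2, halogen 1):
  atom 1: C, bond orders sum to 1 (valence 4) → 3 H
  atom 2: C, bond orders sum to 3 (valence 4) → 1 H
  atom 3: C, bond orders sum to 2 (valence 4) → 2 H
  atom 4: C, bond orders sum to 2 (valence 4) → 2 H
  atom 5: C, bond orders sum to 2 (valence 4) → 2 H
  atom 6: C, bond orders sum to 2 (valence 4) → 2 H
  atom 7: C, bond orders sum to 2 (valence 4) → 2 H
Total hydrogens: 14.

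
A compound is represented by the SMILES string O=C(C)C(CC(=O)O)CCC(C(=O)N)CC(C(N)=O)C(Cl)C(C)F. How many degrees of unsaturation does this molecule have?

Molecular formula: C15H24ClFN2O5.
DoU = (2C + 2 + N − H − X) / 2, where X is the halogen count and O/S are ignored.
    = (2·15 + 2 + 2 − 24 − 2) / 2 = 8 / 2 = 4.

4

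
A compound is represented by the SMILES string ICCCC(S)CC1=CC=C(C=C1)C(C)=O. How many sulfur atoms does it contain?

1

Scan the SMILES for S atoms (remember two-letter symbols like Cl and Br are single atoms).
Sulfur count: 1.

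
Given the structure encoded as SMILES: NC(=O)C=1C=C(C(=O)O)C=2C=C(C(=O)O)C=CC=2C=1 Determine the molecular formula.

Walk through each heavy atom and fill implicit hydrogens from standard valence (C 4, N 3, O 2, S 2, halogen 1):
  atom 1: N, bond orders sum to 1 (valence 3) → 2 H
  atom 2: C, bond orders sum to 4 (valence 4) → 0 H
  atom 3: O, bond orders sum to 2 (valence 2) → 0 H
  atom 4: C, bond orders sum to 4 (valence 4) → 0 H
  atom 5: C, bond orders sum to 3 (valence 4) → 1 H
  atom 6: C, bond orders sum to 4 (valence 4) → 0 H
  atom 7: C, bond orders sum to 4 (valence 4) → 0 H
  atom 8: O, bond orders sum to 2 (valence 2) → 0 H
  atom 9: O, bond orders sum to 1 (valence 2) → 1 H
  atom 10: C, bond orders sum to 4 (valence 4) → 0 H
  atom 11: C, bond orders sum to 3 (valence 4) → 1 H
  atom 12: C, bond orders sum to 4 (valence 4) → 0 H
  atom 13: C, bond orders sum to 4 (valence 4) → 0 H
  atom 14: O, bond orders sum to 2 (valence 2) → 0 H
  atom 15: O, bond orders sum to 1 (valence 2) → 1 H
  atom 16: C, bond orders sum to 3 (valence 4) → 1 H
  atom 17: C, bond orders sum to 3 (valence 4) → 1 H
  atom 18: C, bond orders sum to 4 (valence 4) → 0 H
  atom 19: C, bond orders sum to 3 (valence 4) → 1 H
Totals → C:13, H:9, N:1, O:5.
In Hill order: C13H9NO5.

C13H9NO5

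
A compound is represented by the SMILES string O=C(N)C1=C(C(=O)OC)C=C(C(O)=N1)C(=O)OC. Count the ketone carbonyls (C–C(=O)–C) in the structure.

Scan the SMILES for the ketone motif — none present.
Groups that are present: 1 amide, 2 ester, 1 hydroxyl.

0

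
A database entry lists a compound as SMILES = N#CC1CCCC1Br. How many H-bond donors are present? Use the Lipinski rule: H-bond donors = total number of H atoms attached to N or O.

0

Donors: find every N or O and count the H atoms it carries.
  atom 1 (N): bond orders sum to 3 → 0 H
Lipinski HBD = 0.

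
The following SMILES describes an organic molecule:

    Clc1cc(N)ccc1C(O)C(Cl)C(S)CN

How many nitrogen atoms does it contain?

Scan the SMILES for N atoms (remember two-letter symbols like Cl and Br are single atoms).
Nitrogen count: 2.

2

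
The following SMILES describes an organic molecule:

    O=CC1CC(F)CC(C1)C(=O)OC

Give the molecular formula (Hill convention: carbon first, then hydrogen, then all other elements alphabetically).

Walk through each heavy atom and fill implicit hydrogens from standard valence (C 4, N 3, O 2, S 2, halogen 1):
  atom 1: O, bond orders sum to 2 (valence 2) → 0 H
  atom 2: C, bond orders sum to 3 (valence 4) → 1 H
  atom 3: C, bond orders sum to 3 (valence 4) → 1 H
  atom 4: C, bond orders sum to 2 (valence 4) → 2 H
  atom 5: C, bond orders sum to 3 (valence 4) → 1 H
  atom 6: F (halogen, monovalent) → 0 H
  atom 7: C, bond orders sum to 2 (valence 4) → 2 H
  atom 8: C, bond orders sum to 3 (valence 4) → 1 H
  atom 9: C, bond orders sum to 2 (valence 4) → 2 H
  atom 10: C, bond orders sum to 4 (valence 4) → 0 H
  atom 11: O, bond orders sum to 2 (valence 2) → 0 H
  atom 12: O, bond orders sum to 2 (valence 2) → 0 H
  atom 13: C, bond orders sum to 1 (valence 4) → 3 H
Totals → C:9, H:13, F:1, O:3.

C9H13FO3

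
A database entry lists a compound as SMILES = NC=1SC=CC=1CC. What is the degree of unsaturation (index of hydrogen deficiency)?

Degree of unsaturation = (number of rings) + (number of π bonds).
Ring closures in the SMILES: 1.
π bonds: 2 double bonds (each 1 DoU) → 2 DoU from unsaturation.
Total DoU = 1 + 2 = 3.

3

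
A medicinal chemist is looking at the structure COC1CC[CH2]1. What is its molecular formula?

C5H10O

Walk through each heavy atom and fill implicit hydrogens from standard valence (C 4, N 3, O 2, S 2, halogen 1):
  atom 1: C, bond orders sum to 1 (valence 4) → 3 H
  atom 2: O, bond orders sum to 2 (valence 2) → 0 H
  atom 3: C, bond orders sum to 3 (valence 4) → 1 H
  atom 4: C, bond orders sum to 2 (valence 4) → 2 H
  atom 5: C, bond orders sum to 2 (valence 4) → 2 H
  atom 6: C with explicit H count 2
Totals → C:5, H:10, O:1.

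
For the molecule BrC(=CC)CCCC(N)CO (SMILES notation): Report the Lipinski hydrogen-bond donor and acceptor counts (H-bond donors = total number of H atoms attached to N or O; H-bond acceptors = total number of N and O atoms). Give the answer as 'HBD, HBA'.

Donors: find every N or O and count the H atoms it carries.
  atom 9 (N): bond orders sum to 1 → 2 H
  atom 11 (O): bond orders sum to 1 → 1 H
Lipinski HBD = 3.
Acceptors: N atoms = 1, O atoms = 1 → HBA = 2.

3, 2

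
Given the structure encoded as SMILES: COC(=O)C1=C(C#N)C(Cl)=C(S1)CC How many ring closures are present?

1

In SMILES, each pair of matching ring-closure digits denotes one ring-closing bond; the number of such bonds equals the number of independent rings.
Ring-closure bonds here: 1.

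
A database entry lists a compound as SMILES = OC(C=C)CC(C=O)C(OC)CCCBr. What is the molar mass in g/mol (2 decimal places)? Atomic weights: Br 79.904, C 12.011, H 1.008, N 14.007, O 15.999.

279.17 g/mol

First, the molecular formula is C11H19BrO3 (counting implicit H from valence).
  Br: 1 × 79.904 = 79.904
  C: 11 × 12.011 = 132.121
  H: 19 × 1.008 = 19.152
  O: 3 × 15.999 = 47.997
Sum: 1×79.904 + 11×12.011 + 19×1.008 + 3×15.999 = 279.174 → 279.17 g/mol.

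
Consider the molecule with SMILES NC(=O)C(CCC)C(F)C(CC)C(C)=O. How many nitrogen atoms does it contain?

1

Scan the SMILES for N atoms (remember two-letter symbols like Cl and Br are single atoms).
Nitrogen count: 1.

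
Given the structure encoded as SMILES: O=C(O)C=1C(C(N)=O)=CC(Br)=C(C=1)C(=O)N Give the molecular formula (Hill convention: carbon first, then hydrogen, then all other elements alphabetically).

Walk through each heavy atom and fill implicit hydrogens from standard valence (C 4, N 3, O 2, S 2, halogen 1):
  atom 1: O, bond orders sum to 2 (valence 2) → 0 H
  atom 2: C, bond orders sum to 4 (valence 4) → 0 H
  atom 3: O, bond orders sum to 1 (valence 2) → 1 H
  atom 4: C, bond orders sum to 4 (valence 4) → 0 H
  atom 5: C, bond orders sum to 4 (valence 4) → 0 H
  atom 6: C, bond orders sum to 4 (valence 4) → 0 H
  atom 7: N, bond orders sum to 1 (valence 3) → 2 H
  atom 8: O, bond orders sum to 2 (valence 2) → 0 H
  atom 9: C, bond orders sum to 3 (valence 4) → 1 H
  atom 10: C, bond orders sum to 4 (valence 4) → 0 H
  atom 11: Br (halogen, monovalent) → 0 H
  atom 12: C, bond orders sum to 4 (valence 4) → 0 H
  atom 13: C, bond orders sum to 3 (valence 4) → 1 H
  atom 14: C, bond orders sum to 4 (valence 4) → 0 H
  atom 15: O, bond orders sum to 2 (valence 2) → 0 H
  atom 16: N, bond orders sum to 1 (valence 3) → 2 H
Totals → C:9, H:7, Br:1, N:2, O:4.
In Hill order: C9H7BrN2O4.

C9H7BrN2O4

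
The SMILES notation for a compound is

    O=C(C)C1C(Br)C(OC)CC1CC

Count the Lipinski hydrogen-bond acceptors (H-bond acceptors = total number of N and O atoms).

N atoms: 0; O atoms: 2.
Lipinski HBA = 0 + 2 = 2.

2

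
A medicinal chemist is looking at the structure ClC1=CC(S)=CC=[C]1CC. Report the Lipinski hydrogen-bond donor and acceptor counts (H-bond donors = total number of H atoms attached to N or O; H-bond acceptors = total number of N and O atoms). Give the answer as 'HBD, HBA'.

Donors: find every N or O and count the H atoms it carries.
  (no N or O atoms present)
Lipinski HBD = 0.
Acceptors: N atoms = 0, O atoms = 0 → HBA = 0.

0, 0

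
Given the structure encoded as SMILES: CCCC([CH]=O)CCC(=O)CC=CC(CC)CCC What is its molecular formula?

Walk through each heavy atom and fill implicit hydrogens from standard valence (C 4, N 3, O 2, S 2, halogen 1):
  atom 1: C, bond orders sum to 1 (valence 4) → 3 H
  atom 2: C, bond orders sum to 2 (valence 4) → 2 H
  atom 3: C, bond orders sum to 2 (valence 4) → 2 H
  atom 4: C, bond orders sum to 3 (valence 4) → 1 H
  atom 5: C with explicit H count 1
  atom 6: O, bond orders sum to 2 (valence 2) → 0 H
  atom 7: C, bond orders sum to 2 (valence 4) → 2 H
  atom 8: C, bond orders sum to 2 (valence 4) → 2 H
  atom 9: C, bond orders sum to 4 (valence 4) → 0 H
  atom 10: O, bond orders sum to 2 (valence 2) → 0 H
  atom 11: C, bond orders sum to 2 (valence 4) → 2 H
  atom 12: C, bond orders sum to 3 (valence 4) → 1 H
  atom 13: C, bond orders sum to 3 (valence 4) → 1 H
  atom 14: C, bond orders sum to 3 (valence 4) → 1 H
  atom 15: C, bond orders sum to 2 (valence 4) → 2 H
  atom 16: C, bond orders sum to 1 (valence 4) → 3 H
  atom 17: C, bond orders sum to 2 (valence 4) → 2 H
  atom 18: C, bond orders sum to 2 (valence 4) → 2 H
  atom 19: C, bond orders sum to 1 (valence 4) → 3 H
Totals → C:17, H:30, O:2.

C17H30O2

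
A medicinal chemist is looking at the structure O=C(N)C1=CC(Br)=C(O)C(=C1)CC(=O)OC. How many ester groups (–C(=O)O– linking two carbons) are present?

The ester motif appears at heavy-atom position 13 in the SMILES.
Other groups present: 1 amide, 1 hydroxyl.
Ester count: 1.

1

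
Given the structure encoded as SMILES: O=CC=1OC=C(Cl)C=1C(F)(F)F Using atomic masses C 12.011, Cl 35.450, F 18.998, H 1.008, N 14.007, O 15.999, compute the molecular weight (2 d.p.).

198.52 g/mol

First, the molecular formula is C6H2ClF3O2 (counting implicit H from valence).
  C: 6 × 12.011 = 72.066
  Cl: 1 × 35.450 = 35.450
  F: 3 × 18.998 = 56.994
  H: 2 × 1.008 = 2.016
  O: 2 × 15.999 = 31.998
Sum: 6×12.011 + 1×35.450 + 3×18.998 + 2×1.008 + 2×15.999 = 198.524 → 198.52 g/mol.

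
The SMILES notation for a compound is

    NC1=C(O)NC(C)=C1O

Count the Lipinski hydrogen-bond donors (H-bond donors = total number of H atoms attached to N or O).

5

Donors: find every N or O and count the H atoms it carries.
  atom 1 (N): bond orders sum to 1 → 2 H
  atom 4 (O): bond orders sum to 1 → 1 H
  atom 5 (N): bond orders sum to 2 → 1 H
  atom 9 (O): bond orders sum to 1 → 1 H
Lipinski HBD = 5.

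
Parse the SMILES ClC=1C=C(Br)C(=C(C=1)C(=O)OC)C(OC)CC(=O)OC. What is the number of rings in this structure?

1

In SMILES, each pair of matching ring-closure digits denotes one ring-closing bond; the number of such bonds equals the number of independent rings.
Ring-closure bonds here: 1.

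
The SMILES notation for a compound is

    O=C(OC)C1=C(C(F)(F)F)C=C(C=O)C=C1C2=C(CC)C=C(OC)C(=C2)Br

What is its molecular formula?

C19H16BrF3O4

Walk through each heavy atom and fill implicit hydrogens from standard valence (C 4, N 3, O 2, S 2, halogen 1):
  atom 1: O, bond orders sum to 2 (valence 2) → 0 H
  atom 2: C, bond orders sum to 4 (valence 4) → 0 H
  atom 3: O, bond orders sum to 2 (valence 2) → 0 H
  atom 4: C, bond orders sum to 1 (valence 4) → 3 H
  atom 5: C, bond orders sum to 4 (valence 4) → 0 H
  atom 6: C, bond orders sum to 4 (valence 4) → 0 H
  atom 7: C, bond orders sum to 4 (valence 4) → 0 H
  atom 8: F (halogen, monovalent) → 0 H
  atom 9: F (halogen, monovalent) → 0 H
  atom 10: F (halogen, monovalent) → 0 H
  atom 11: C, bond orders sum to 3 (valence 4) → 1 H
  atom 12: C, bond orders sum to 4 (valence 4) → 0 H
  atom 13: C, bond orders sum to 3 (valence 4) → 1 H
  atom 14: O, bond orders sum to 2 (valence 2) → 0 H
  atom 15: C, bond orders sum to 3 (valence 4) → 1 H
  atom 16: C, bond orders sum to 4 (valence 4) → 0 H
  atom 17: C, bond orders sum to 4 (valence 4) → 0 H
  atom 18: C, bond orders sum to 4 (valence 4) → 0 H
  atom 19: C, bond orders sum to 2 (valence 4) → 2 H
  atom 20: C, bond orders sum to 1 (valence 4) → 3 H
  atom 21: C, bond orders sum to 3 (valence 4) → 1 H
  atom 22: C, bond orders sum to 4 (valence 4) → 0 H
  atom 23: O, bond orders sum to 2 (valence 2) → 0 H
  atom 24: C, bond orders sum to 1 (valence 4) → 3 H
  atom 25: C, bond orders sum to 4 (valence 4) → 0 H
  atom 26: C, bond orders sum to 3 (valence 4) → 1 H
  atom 27: Br (halogen, monovalent) → 0 H
Totals → C:19, H:16, Br:1, F:3, O:4.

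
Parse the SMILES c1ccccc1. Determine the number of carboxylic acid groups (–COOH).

0

Scan the SMILES for the carboxylic acid motif — none present.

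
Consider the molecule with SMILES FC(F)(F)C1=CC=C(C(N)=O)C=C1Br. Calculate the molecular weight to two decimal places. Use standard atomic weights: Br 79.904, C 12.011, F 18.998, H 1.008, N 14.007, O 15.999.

First, the molecular formula is C8H5BrF3NO (counting implicit H from valence).
  Br: 1 × 79.904 = 79.904
  C: 8 × 12.011 = 96.088
  F: 3 × 18.998 = 56.994
  H: 5 × 1.008 = 5.040
  N: 1 × 14.007 = 14.007
  O: 1 × 15.999 = 15.999
Sum: 1×79.904 + 8×12.011 + 3×18.998 + 5×1.008 + 1×14.007 + 1×15.999 = 268.032 → 268.03 g/mol.

268.03 g/mol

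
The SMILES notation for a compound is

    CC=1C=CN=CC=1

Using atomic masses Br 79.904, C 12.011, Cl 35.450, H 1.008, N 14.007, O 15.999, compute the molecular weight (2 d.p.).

First, the molecular formula is C6H7N (counting implicit H from valence).
  C: 6 × 12.011 = 72.066
  H: 7 × 1.008 = 7.056
  N: 1 × 14.007 = 14.007
Sum: 6×12.011 + 7×1.008 + 1×14.007 = 93.129 → 93.13 g/mol.

93.13 g/mol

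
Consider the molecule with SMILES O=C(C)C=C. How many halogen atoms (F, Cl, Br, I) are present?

Scan the SMILES for the halogen motif — none present.
Groups that are present: 1 alkene, 1 ketone.

0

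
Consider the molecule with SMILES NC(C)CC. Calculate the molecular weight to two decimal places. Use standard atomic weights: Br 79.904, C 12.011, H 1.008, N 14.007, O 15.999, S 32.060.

First, the molecular formula is C4H11N (counting implicit H from valence).
  C: 4 × 12.011 = 48.044
  H: 11 × 1.008 = 11.088
  N: 1 × 14.007 = 14.007
Sum: 4×12.011 + 11×1.008 + 1×14.007 = 73.139 → 73.14 g/mol.

73.14 g/mol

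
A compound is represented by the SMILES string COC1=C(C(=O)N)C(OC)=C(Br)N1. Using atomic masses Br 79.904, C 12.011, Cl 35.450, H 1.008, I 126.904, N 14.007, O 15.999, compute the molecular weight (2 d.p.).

First, the molecular formula is C7H9BrN2O3 (counting implicit H from valence).
  Br: 1 × 79.904 = 79.904
  C: 7 × 12.011 = 84.077
  H: 9 × 1.008 = 9.072
  N: 2 × 14.007 = 28.014
  O: 3 × 15.999 = 47.997
Sum: 1×79.904 + 7×12.011 + 9×1.008 + 2×14.007 + 3×15.999 = 249.064 → 249.06 g/mol.

249.06 g/mol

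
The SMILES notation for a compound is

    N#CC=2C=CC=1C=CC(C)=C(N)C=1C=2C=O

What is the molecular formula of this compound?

C13H10N2O

Walk through each heavy atom and fill implicit hydrogens from standard valence (C 4, N 3, O 2, S 2, halogen 1):
  atom 1: N, bond orders sum to 3 (valence 3) → 0 H
  atom 2: C, bond orders sum to 4 (valence 4) → 0 H
  atom 3: C, bond orders sum to 4 (valence 4) → 0 H
  atom 4: C, bond orders sum to 3 (valence 4) → 1 H
  atom 5: C, bond orders sum to 3 (valence 4) → 1 H
  atom 6: C, bond orders sum to 4 (valence 4) → 0 H
  atom 7: C, bond orders sum to 3 (valence 4) → 1 H
  atom 8: C, bond orders sum to 3 (valence 4) → 1 H
  atom 9: C, bond orders sum to 4 (valence 4) → 0 H
  atom 10: C, bond orders sum to 1 (valence 4) → 3 H
  atom 11: C, bond orders sum to 4 (valence 4) → 0 H
  atom 12: N, bond orders sum to 1 (valence 3) → 2 H
  atom 13: C, bond orders sum to 4 (valence 4) → 0 H
  atom 14: C, bond orders sum to 4 (valence 4) → 0 H
  atom 15: C, bond orders sum to 3 (valence 4) → 1 H
  atom 16: O, bond orders sum to 2 (valence 2) → 0 H
Totals → C:13, H:10, N:2, O:1.
In Hill order: C13H10N2O.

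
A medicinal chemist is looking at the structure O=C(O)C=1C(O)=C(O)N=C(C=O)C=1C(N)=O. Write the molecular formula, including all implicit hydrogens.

Walk through each heavy atom and fill implicit hydrogens from standard valence (C 4, N 3, O 2, S 2, halogen 1):
  atom 1: O, bond orders sum to 2 (valence 2) → 0 H
  atom 2: C, bond orders sum to 4 (valence 4) → 0 H
  atom 3: O, bond orders sum to 1 (valence 2) → 1 H
  atom 4: C, bond orders sum to 4 (valence 4) → 0 H
  atom 5: C, bond orders sum to 4 (valence 4) → 0 H
  atom 6: O, bond orders sum to 1 (valence 2) → 1 H
  atom 7: C, bond orders sum to 4 (valence 4) → 0 H
  atom 8: O, bond orders sum to 1 (valence 2) → 1 H
  atom 9: N, bond orders sum to 3 (valence 3) → 0 H
  atom 10: C, bond orders sum to 4 (valence 4) → 0 H
  atom 11: C, bond orders sum to 3 (valence 4) → 1 H
  atom 12: O, bond orders sum to 2 (valence 2) → 0 H
  atom 13: C, bond orders sum to 4 (valence 4) → 0 H
  atom 14: C, bond orders sum to 4 (valence 4) → 0 H
  atom 15: N, bond orders sum to 1 (valence 3) → 2 H
  atom 16: O, bond orders sum to 2 (valence 2) → 0 H
Totals → C:8, H:6, N:2, O:6.
In Hill order: C8H6N2O6.

C8H6N2O6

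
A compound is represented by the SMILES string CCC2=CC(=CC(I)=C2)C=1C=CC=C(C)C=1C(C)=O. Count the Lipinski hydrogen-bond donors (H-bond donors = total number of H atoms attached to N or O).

Donors: find every N or O and count the H atoms it carries.
  atom 19 (O): bond orders sum to 2 → 0 H
Lipinski HBD = 0.

0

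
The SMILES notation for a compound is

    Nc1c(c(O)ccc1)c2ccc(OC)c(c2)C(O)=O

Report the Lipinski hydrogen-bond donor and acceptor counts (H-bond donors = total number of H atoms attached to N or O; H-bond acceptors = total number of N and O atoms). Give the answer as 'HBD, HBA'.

Donors: find every N or O and count the H atoms it carries.
  atom 1 (N): bond orders sum to 1 → 2 H
  atom 5 (O): bond orders sum to 1 → 1 H
  atom 13 (O): bond orders sum to 2 → 0 H
  atom 18 (O): bond orders sum to 1 → 1 H
  atom 19 (O): bond orders sum to 2 → 0 H
Lipinski HBD = 4.
Acceptors: N atoms = 1, O atoms = 4 → HBA = 5.

4, 5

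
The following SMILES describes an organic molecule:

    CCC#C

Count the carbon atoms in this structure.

Count every carbon token in the SMILES (each C, including those in ring-closure positions and inside branches).
Carbon count: 4.

4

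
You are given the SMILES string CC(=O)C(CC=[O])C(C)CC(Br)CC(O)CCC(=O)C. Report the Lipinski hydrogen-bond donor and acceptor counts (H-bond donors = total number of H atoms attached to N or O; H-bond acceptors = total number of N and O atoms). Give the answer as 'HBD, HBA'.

1, 4

Donors: find every N or O and count the H atoms it carries.
  atom 3 (O): bond orders sum to 2 → 0 H
  atom 7 (O): bond orders sum to 2 → 0 H
  atom 15 (O): bond orders sum to 1 → 1 H
  atom 19 (O): bond orders sum to 2 → 0 H
Lipinski HBD = 1.
Acceptors: N atoms = 0, O atoms = 4 → HBA = 4.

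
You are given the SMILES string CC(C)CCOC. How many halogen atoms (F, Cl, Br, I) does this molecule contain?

Scan the SMILES for the halogen motif — none present.
Groups that are present: 1 ether.

0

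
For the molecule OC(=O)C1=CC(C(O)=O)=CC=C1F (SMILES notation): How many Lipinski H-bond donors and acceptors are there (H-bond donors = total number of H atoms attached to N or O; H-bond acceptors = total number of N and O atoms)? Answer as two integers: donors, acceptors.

Donors: find every N or O and count the H atoms it carries.
  atom 1 (O): bond orders sum to 1 → 1 H
  atom 3 (O): bond orders sum to 2 → 0 H
  atom 8 (O): bond orders sum to 1 → 1 H
  atom 9 (O): bond orders sum to 2 → 0 H
Lipinski HBD = 2.
Acceptors: N atoms = 0, O atoms = 4 → HBA = 4.

2, 4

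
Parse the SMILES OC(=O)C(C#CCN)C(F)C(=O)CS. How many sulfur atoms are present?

Scan the SMILES for S atoms (remember two-letter symbols like Cl and Br are single atoms).
Sulfur count: 1.

1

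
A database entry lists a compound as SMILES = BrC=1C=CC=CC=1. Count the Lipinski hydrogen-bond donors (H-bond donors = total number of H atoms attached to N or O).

Donors: find every N or O and count the H atoms it carries.
  (no N or O atoms present)
Lipinski HBD = 0.

0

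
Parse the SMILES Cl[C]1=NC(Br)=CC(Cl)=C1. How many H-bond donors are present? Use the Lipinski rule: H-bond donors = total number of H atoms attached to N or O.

Donors: find every N or O and count the H atoms it carries.
  atom 3 (N): bond orders sum to 3 → 0 H
Lipinski HBD = 0.

0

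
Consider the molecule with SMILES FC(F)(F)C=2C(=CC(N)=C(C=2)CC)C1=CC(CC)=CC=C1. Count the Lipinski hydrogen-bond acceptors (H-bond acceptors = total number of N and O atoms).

N atoms: 1; O atoms: 0.
Lipinski HBA = 1 + 0 = 1.

1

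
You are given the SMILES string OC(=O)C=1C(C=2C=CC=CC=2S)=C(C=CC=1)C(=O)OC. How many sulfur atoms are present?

1

Scan the SMILES for S atoms (remember two-letter symbols like Cl and Br are single atoms).
Sulfur count: 1.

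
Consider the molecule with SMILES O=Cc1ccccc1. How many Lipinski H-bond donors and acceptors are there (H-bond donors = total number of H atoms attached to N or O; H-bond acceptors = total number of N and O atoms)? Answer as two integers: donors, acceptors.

0, 1

Donors: find every N or O and count the H atoms it carries.
  atom 1 (O): bond orders sum to 2 → 0 H
Lipinski HBD = 0.
Acceptors: N atoms = 0, O atoms = 1 → HBA = 1.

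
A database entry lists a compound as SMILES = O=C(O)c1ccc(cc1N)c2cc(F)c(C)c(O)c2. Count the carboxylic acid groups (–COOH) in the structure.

The carboxylic acid motif appears at heavy-atom position 2 in the SMILES.
Other groups present: 1 hydroxyl, 1 primary amine.
Carboxylic acid count: 1.

1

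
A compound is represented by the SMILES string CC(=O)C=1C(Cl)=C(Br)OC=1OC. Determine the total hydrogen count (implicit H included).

6

Walk through each heavy atom and fill implicit hydrogens from standard valence (C 4, N 3, O 2, S 2, halogen 1):
  atom 1: C, bond orders sum to 1 (valence 4) → 3 H
  atom 2: C, bond orders sum to 4 (valence 4) → 0 H
  atom 3: O, bond orders sum to 2 (valence 2) → 0 H
  atom 4: C, bond orders sum to 4 (valence 4) → 0 H
  atom 5: C, bond orders sum to 4 (valence 4) → 0 H
  atom 6: Cl (halogen, monovalent) → 0 H
  atom 7: C, bond orders sum to 4 (valence 4) → 0 H
  atom 8: Br (halogen, monovalent) → 0 H
  atom 9: O, bond orders sum to 2 (valence 2) → 0 H
  atom 10: C, bond orders sum to 4 (valence 4) → 0 H
  atom 11: O, bond orders sum to 2 (valence 2) → 0 H
  atom 12: C, bond orders sum to 1 (valence 4) → 3 H
Total hydrogens: 6.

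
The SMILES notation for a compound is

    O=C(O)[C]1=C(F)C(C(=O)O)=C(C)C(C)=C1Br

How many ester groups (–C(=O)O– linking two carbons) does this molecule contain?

0

Scan the SMILES for the ester motif — none present.
Groups that are present: 2 carboxylic acid.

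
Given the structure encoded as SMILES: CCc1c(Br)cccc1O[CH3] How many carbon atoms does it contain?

Count every carbon token in the SMILES (each C, including those in ring-closure positions and inside branches).
Carbon count: 9.

9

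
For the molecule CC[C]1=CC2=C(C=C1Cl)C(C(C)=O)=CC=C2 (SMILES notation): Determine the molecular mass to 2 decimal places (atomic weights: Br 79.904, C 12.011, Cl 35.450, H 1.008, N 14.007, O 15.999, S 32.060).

232.71 g/mol

First, the molecular formula is C14H13ClO (counting implicit H from valence).
  C: 14 × 12.011 = 168.154
  Cl: 1 × 35.450 = 35.450
  H: 13 × 1.008 = 13.104
  O: 1 × 15.999 = 15.999
Sum: 14×12.011 + 1×35.450 + 13×1.008 + 1×15.999 = 232.707 → 232.71 g/mol.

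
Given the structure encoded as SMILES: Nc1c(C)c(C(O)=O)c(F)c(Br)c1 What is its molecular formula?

Walk through each heavy atom and fill implicit hydrogens from standard valence (C 4, N 3, O 2, S 2, halogen 1); for lowercase aromatic atoms, an aromatic c carries 1 H when it has two neighbours and 0 H with three, and aromatic n carries 0 H:
  atom 1: N, bond orders sum to 1 (valence 3) → 2 H
  atom 2: aromatic c, 3 neighbours → 0 H
  atom 3: aromatic c, 3 neighbours → 0 H
  atom 4: C, bond orders sum to 1 (valence 4) → 3 H
  atom 5: aromatic c, 3 neighbours → 0 H
  atom 6: C, bond orders sum to 4 (valence 4) → 0 H
  atom 7: O, bond orders sum to 1 (valence 2) → 1 H
  atom 8: O, bond orders sum to 2 (valence 2) → 0 H
  atom 9: aromatic c, 3 neighbours → 0 H
  atom 10: F (halogen, monovalent) → 0 H
  atom 11: aromatic c, 3 neighbours → 0 H
  atom 12: Br (halogen, monovalent) → 0 H
  atom 13: aromatic c, 2 neighbours → 1 H
Totals → C:8, H:7, Br:1, F:1, N:1, O:2.
In Hill order: C8H7BrFNO2.

C8H7BrFNO2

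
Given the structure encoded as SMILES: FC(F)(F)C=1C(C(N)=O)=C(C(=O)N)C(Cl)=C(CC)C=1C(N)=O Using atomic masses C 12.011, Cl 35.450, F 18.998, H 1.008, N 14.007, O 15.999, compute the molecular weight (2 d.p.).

337.68 g/mol

First, the molecular formula is C12H11ClF3N3O3 (counting implicit H from valence).
  C: 12 × 12.011 = 144.132
  Cl: 1 × 35.450 = 35.450
  F: 3 × 18.998 = 56.994
  H: 11 × 1.008 = 11.088
  N: 3 × 14.007 = 42.021
  O: 3 × 15.999 = 47.997
Sum: 12×12.011 + 1×35.450 + 3×18.998 + 11×1.008 + 3×14.007 + 3×15.999 = 337.682 → 337.68 g/mol.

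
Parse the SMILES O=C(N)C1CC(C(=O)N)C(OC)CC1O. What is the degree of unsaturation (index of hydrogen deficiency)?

3

Molecular formula: C9H16N2O4.
DoU = (2C + 2 + N − H − X) / 2, where X is the halogen count and O/S are ignored.
    = (2·9 + 2 + 2 − 16 − 0) / 2 = 6 / 2 = 3.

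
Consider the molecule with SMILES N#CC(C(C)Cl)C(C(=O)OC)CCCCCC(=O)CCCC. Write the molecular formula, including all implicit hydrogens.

Walk through each heavy atom and fill implicit hydrogens from standard valence (C 4, N 3, O 2, S 2, halogen 1):
  atom 1: N, bond orders sum to 3 (valence 3) → 0 H
  atom 2: C, bond orders sum to 4 (valence 4) → 0 H
  atom 3: C, bond orders sum to 3 (valence 4) → 1 H
  atom 4: C, bond orders sum to 3 (valence 4) → 1 H
  atom 5: C, bond orders sum to 1 (valence 4) → 3 H
  atom 6: Cl (halogen, monovalent) → 0 H
  atom 7: C, bond orders sum to 3 (valence 4) → 1 H
  atom 8: C, bond orders sum to 4 (valence 4) → 0 H
  atom 9: O, bond orders sum to 2 (valence 2) → 0 H
  atom 10: O, bond orders sum to 2 (valence 2) → 0 H
  atom 11: C, bond orders sum to 1 (valence 4) → 3 H
  atom 12: C, bond orders sum to 2 (valence 4) → 2 H
  atom 13: C, bond orders sum to 2 (valence 4) → 2 H
  atom 14: C, bond orders sum to 2 (valence 4) → 2 H
  atom 15: C, bond orders sum to 2 (valence 4) → 2 H
  atom 16: C, bond orders sum to 2 (valence 4) → 2 H
  atom 17: C, bond orders sum to 4 (valence 4) → 0 H
  atom 18: O, bond orders sum to 2 (valence 2) → 0 H
  atom 19: C, bond orders sum to 2 (valence 4) → 2 H
  atom 20: C, bond orders sum to 2 (valence 4) → 2 H
  atom 21: C, bond orders sum to 2 (valence 4) → 2 H
  atom 22: C, bond orders sum to 1 (valence 4) → 3 H
Totals → C:17, H:28, Cl:1, N:1, O:3.
In Hill order: C17H28ClNO3.

C17H28ClNO3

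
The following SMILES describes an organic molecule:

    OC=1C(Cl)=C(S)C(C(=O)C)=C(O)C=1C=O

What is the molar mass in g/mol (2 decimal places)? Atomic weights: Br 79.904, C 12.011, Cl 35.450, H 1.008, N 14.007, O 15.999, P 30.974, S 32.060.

246.66 g/mol

First, the molecular formula is C9H7ClO4S (counting implicit H from valence).
  C: 9 × 12.011 = 108.099
  Cl: 1 × 35.450 = 35.450
  H: 7 × 1.008 = 7.056
  O: 4 × 15.999 = 63.996
  S: 1 × 32.060 = 32.060
Sum: 9×12.011 + 1×35.450 + 7×1.008 + 4×15.999 + 1×32.060 = 246.661 → 246.66 g/mol.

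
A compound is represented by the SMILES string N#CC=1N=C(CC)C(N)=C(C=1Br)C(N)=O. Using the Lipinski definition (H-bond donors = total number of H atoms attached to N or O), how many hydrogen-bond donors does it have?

4

Donors: find every N or O and count the H atoms it carries.
  atom 1 (N): bond orders sum to 3 → 0 H
  atom 4 (N): bond orders sum to 3 → 0 H
  atom 9 (N): bond orders sum to 1 → 2 H
  atom 14 (N): bond orders sum to 1 → 2 H
  atom 15 (O): bond orders sum to 2 → 0 H
Lipinski HBD = 4.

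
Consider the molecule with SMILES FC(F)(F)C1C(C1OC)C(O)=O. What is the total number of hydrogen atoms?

7

Walk through each heavy atom and fill implicit hydrogens from standard valence (C 4, N 3, O 2, S 2, halogen 1):
  atom 1: F (halogen, monovalent) → 0 H
  atom 2: C, bond orders sum to 4 (valence 4) → 0 H
  atom 3: F (halogen, monovalent) → 0 H
  atom 4: F (halogen, monovalent) → 0 H
  atom 5: C, bond orders sum to 3 (valence 4) → 1 H
  atom 6: C, bond orders sum to 3 (valence 4) → 1 H
  atom 7: C, bond orders sum to 3 (valence 4) → 1 H
  atom 8: O, bond orders sum to 2 (valence 2) → 0 H
  atom 9: C, bond orders sum to 1 (valence 4) → 3 H
  atom 10: C, bond orders sum to 4 (valence 4) → 0 H
  atom 11: O, bond orders sum to 1 (valence 2) → 1 H
  atom 12: O, bond orders sum to 2 (valence 2) → 0 H
Total hydrogens: 7.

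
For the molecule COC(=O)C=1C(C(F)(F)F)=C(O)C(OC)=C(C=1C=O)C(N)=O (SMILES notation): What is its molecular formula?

Walk through each heavy atom and fill implicit hydrogens from standard valence (C 4, N 3, O 2, S 2, halogen 1):
  atom 1: C, bond orders sum to 1 (valence 4) → 3 H
  atom 2: O, bond orders sum to 2 (valence 2) → 0 H
  atom 3: C, bond orders sum to 4 (valence 4) → 0 H
  atom 4: O, bond orders sum to 2 (valence 2) → 0 H
  atom 5: C, bond orders sum to 4 (valence 4) → 0 H
  atom 6: C, bond orders sum to 4 (valence 4) → 0 H
  atom 7: C, bond orders sum to 4 (valence 4) → 0 H
  atom 8: F (halogen, monovalent) → 0 H
  atom 9: F (halogen, monovalent) → 0 H
  atom 10: F (halogen, monovalent) → 0 H
  atom 11: C, bond orders sum to 4 (valence 4) → 0 H
  atom 12: O, bond orders sum to 1 (valence 2) → 1 H
  atom 13: C, bond orders sum to 4 (valence 4) → 0 H
  atom 14: O, bond orders sum to 2 (valence 2) → 0 H
  atom 15: C, bond orders sum to 1 (valence 4) → 3 H
  atom 16: C, bond orders sum to 4 (valence 4) → 0 H
  atom 17: C, bond orders sum to 4 (valence 4) → 0 H
  atom 18: C, bond orders sum to 3 (valence 4) → 1 H
  atom 19: O, bond orders sum to 2 (valence 2) → 0 H
  atom 20: C, bond orders sum to 4 (valence 4) → 0 H
  atom 21: N, bond orders sum to 1 (valence 3) → 2 H
  atom 22: O, bond orders sum to 2 (valence 2) → 0 H
Totals → C:12, H:10, F:3, N:1, O:6.
In Hill order: C12H10F3NO6.

C12H10F3NO6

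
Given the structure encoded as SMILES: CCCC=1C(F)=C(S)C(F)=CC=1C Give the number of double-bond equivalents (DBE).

Molecular formula: C10H12F2S.
DoU = (2C + 2 + N − H − X) / 2, where X is the halogen count and O/S are ignored.
    = (2·10 + 2 + 0 − 12 − 2) / 2 = 8 / 2 = 4.

4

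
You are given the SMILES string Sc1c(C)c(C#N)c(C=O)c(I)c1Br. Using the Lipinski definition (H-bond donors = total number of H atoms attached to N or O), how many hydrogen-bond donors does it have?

0

Donors: find every N or O and count the H atoms it carries.
  atom 7 (N): bond orders sum to 3 → 0 H
  atom 10 (O): bond orders sum to 2 → 0 H
Lipinski HBD = 0.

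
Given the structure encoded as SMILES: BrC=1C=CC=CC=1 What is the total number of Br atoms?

1

Scan the SMILES for Br atoms (remember two-letter symbols like Cl and Br are single atoms).
Bromine count: 1.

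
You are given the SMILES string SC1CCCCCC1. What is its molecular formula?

C7H14S

Walk through each heavy atom and fill implicit hydrogens from standard valence (C 4, N 3, O 2, S 2, halogen 1):
  atom 1: S, bond orders sum to 1 (valence 2) → 1 H
  atom 2: C, bond orders sum to 3 (valence 4) → 1 H
  atom 3: C, bond orders sum to 2 (valence 4) → 2 H
  atom 4: C, bond orders sum to 2 (valence 4) → 2 H
  atom 5: C, bond orders sum to 2 (valence 4) → 2 H
  atom 6: C, bond orders sum to 2 (valence 4) → 2 H
  atom 7: C, bond orders sum to 2 (valence 4) → 2 H
  atom 8: C, bond orders sum to 2 (valence 4) → 2 H
Totals → C:7, H:14, S:1.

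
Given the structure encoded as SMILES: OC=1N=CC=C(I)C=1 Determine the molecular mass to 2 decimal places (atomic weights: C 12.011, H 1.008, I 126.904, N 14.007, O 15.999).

First, the molecular formula is C5H4INO (counting implicit H from valence).
  C: 5 × 12.011 = 60.055
  H: 4 × 1.008 = 4.032
  I: 1 × 126.904 = 126.904
  N: 1 × 14.007 = 14.007
  O: 1 × 15.999 = 15.999
Sum: 5×12.011 + 4×1.008 + 1×126.904 + 1×14.007 + 1×15.999 = 220.997 → 221.00 g/mol.

221.00 g/mol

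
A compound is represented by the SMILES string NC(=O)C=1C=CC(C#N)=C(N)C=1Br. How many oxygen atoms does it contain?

Scan the SMILES for O atoms (remember two-letter symbols like Cl and Br are single atoms).
Oxygen count: 1.

1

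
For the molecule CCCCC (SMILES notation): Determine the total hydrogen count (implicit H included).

12

Walk through each heavy atom and fill implicit hydrogens from standard valence (C 4, N 3, O 2, S 2, halogen 1):
  atom 1: C, bond orders sum to 1 (valence 4) → 3 H
  atom 2: C, bond orders sum to 2 (valence 4) → 2 H
  atom 3: C, bond orders sum to 2 (valence 4) → 2 H
  atom 4: C, bond orders sum to 2 (valence 4) → 2 H
  atom 5: C, bond orders sum to 1 (valence 4) → 3 H
Total hydrogens: 12.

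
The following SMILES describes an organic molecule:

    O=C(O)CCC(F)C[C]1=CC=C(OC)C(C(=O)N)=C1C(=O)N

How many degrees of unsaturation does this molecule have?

Molecular formula: C14H17FN2O5.
DoU = (2C + 2 + N − H − X) / 2, where X is the halogen count and O/S are ignored.
    = (2·14 + 2 + 2 − 17 − 1) / 2 = 14 / 2 = 7.

7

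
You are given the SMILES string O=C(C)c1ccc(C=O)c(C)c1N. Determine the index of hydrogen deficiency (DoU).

6

Molecular formula: C10H11NO2.
DoU = (2C + 2 + N − H − X) / 2, where X is the halogen count and O/S are ignored.
    = (2·10 + 2 + 1 − 11 − 0) / 2 = 12 / 2 = 6.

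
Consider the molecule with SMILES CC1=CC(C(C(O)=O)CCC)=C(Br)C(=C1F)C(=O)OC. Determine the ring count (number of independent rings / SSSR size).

1

In SMILES, each pair of matching ring-closure digits denotes one ring-closing bond; the number of such bonds equals the number of independent rings.
Ring-closure bonds here: 1.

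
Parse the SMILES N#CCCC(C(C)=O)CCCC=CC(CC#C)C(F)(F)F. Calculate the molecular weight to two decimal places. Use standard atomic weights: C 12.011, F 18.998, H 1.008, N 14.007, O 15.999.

299.34 g/mol

First, the molecular formula is C16H20F3NO (counting implicit H from valence).
  C: 16 × 12.011 = 192.176
  F: 3 × 18.998 = 56.994
  H: 20 × 1.008 = 20.160
  N: 1 × 14.007 = 14.007
  O: 1 × 15.999 = 15.999
Sum: 16×12.011 + 3×18.998 + 20×1.008 + 1×14.007 + 1×15.999 = 299.336 → 299.34 g/mol.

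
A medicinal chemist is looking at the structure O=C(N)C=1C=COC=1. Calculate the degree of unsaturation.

4

Degree of unsaturation = (number of rings) + (number of π bonds).
Ring closures in the SMILES: 1.
π bonds: 3 double bonds (each 1 DoU) → 3 DoU from unsaturation.
Total DoU = 1 + 3 = 4.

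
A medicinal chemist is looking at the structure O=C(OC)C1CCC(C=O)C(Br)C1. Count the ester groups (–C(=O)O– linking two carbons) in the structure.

The ester motif appears at heavy-atom position 2 in the SMILES.
Other groups present: 1 aldehyde.
Ester count: 1.

1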